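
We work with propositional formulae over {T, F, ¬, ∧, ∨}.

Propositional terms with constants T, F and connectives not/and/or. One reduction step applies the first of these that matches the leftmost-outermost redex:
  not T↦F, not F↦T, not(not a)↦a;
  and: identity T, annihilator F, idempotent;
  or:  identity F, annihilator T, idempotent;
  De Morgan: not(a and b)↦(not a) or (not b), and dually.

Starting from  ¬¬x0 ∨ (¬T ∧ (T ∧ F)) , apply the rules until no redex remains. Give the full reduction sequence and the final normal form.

Answer: normal form = x0  (in 4 steps)

Reduction:
  start: ¬¬x0 ∨ (¬T ∧ (T ∧ F))
  →1  x0 ∨ (¬T ∧ (T ∧ F))
  →2  x0 ∨ (F ∧ (T ∧ F))
  →3  x0 ∨ F
  →4  x0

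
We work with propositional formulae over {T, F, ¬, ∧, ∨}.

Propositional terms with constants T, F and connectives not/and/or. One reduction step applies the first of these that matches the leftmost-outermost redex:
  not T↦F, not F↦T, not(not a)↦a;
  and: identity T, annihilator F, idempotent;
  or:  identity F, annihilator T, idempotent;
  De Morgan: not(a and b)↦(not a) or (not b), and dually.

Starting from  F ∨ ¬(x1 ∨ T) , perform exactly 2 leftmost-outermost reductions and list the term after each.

Answer: after 2 steps: ¬x1 ∧ ¬T

Derivation:
  start: F ∨ ¬(x1 ∨ T)
  →1  ¬(x1 ∨ T)
  →2  ¬x1 ∧ ¬T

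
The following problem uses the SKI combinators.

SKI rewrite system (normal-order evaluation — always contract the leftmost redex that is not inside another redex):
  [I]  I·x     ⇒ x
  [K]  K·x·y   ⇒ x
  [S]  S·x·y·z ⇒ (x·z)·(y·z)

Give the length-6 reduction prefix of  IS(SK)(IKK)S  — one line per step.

  start: IS(SK)(IKK)S
  step 1: S(SK)(IKK)S
  step 2: SKS(IKKS)
  step 3: K(IKKS)(S(IKKS))
  step 4: IKKS
  step 5: KKS
  step 6: K

Answer: after 6 steps: K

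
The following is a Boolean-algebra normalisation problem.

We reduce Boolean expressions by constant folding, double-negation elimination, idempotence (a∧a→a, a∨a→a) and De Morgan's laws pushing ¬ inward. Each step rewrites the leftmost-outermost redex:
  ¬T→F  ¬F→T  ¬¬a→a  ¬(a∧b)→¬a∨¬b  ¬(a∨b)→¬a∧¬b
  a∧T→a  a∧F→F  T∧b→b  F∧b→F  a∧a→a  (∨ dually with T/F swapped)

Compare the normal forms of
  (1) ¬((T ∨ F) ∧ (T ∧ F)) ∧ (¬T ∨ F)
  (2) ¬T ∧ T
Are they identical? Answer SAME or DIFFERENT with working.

Term A:
  start: ¬((T ∨ F) ∧ (T ∧ F)) ∧ (¬T ∨ F)
  [1] (¬(T ∨ F) ∨ ¬(T ∧ F)) ∧ (¬T ∨ F)
  [2] ((¬T ∧ ¬F) ∨ ¬(T ∧ F)) ∧ (¬T ∨ F)
  [3] ((F ∧ ¬F) ∨ ¬(T ∧ F)) ∧ (¬T ∨ F)
  [4] (F ∨ ¬(T ∧ F)) ∧ (¬T ∨ F)
  [5] ¬(T ∧ F) ∧ (¬T ∨ F)
  [6] (¬T ∨ ¬F) ∧ (¬T ∨ F)
  [7] (F ∨ ¬F) ∧ (¬T ∨ F)
  [8] ¬F ∧ (¬T ∨ F)
  [9] T ∧ (¬T ∨ F)
  [10] ¬T ∨ F
  [11] ¬T
  [12] F

Term B:
  start: ¬T ∧ T
  [1] ¬T
  [2] F

Answer: SAME — A ⇓ F, B ⇓ F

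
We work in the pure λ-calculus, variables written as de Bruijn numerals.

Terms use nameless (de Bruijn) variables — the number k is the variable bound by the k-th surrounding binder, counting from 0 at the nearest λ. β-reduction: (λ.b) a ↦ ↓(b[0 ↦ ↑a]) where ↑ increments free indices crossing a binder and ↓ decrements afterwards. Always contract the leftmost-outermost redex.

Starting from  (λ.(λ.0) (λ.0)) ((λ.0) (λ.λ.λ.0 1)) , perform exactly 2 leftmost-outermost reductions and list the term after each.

  start: (λ.(λ.0) (λ.0)) ((λ.0) (λ.λ.λ.0 1))
  step 1: (λ.0) (λ.0)
  step 2: λ.0

Answer: after 2 steps: λ.0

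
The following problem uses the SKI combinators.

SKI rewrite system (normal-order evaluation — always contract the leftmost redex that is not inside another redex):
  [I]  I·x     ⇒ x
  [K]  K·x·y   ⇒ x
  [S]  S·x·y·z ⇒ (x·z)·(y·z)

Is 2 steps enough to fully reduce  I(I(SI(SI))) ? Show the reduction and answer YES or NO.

Answer: YES — reaches normal form SI(SI) in 2 ≤ 2 steps

Derivation:
  start: I(I(SI(SI)))
  →1  I(SI(SI))
  →2  SI(SI)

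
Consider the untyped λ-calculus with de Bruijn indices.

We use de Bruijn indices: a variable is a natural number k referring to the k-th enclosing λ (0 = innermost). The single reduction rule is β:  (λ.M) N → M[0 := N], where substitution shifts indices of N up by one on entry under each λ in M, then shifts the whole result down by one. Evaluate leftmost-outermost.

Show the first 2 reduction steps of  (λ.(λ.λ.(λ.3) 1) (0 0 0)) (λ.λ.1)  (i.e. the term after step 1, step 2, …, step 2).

  start: (λ.(λ.λ.(λ.3) 1) (0 0 0)) (λ.λ.1)
  step 1: (λ.λ.(λ.λ.λ.1) 1) ((λ.λ.1) (λ.λ.1) (λ.λ.1))
  step 2: λ.(λ.λ.λ.1) ((λ.λ.1) (λ.λ.1) (λ.λ.1))

Answer: after 2 steps: λ.(λ.λ.λ.1) ((λ.λ.1) (λ.λ.1) (λ.λ.1))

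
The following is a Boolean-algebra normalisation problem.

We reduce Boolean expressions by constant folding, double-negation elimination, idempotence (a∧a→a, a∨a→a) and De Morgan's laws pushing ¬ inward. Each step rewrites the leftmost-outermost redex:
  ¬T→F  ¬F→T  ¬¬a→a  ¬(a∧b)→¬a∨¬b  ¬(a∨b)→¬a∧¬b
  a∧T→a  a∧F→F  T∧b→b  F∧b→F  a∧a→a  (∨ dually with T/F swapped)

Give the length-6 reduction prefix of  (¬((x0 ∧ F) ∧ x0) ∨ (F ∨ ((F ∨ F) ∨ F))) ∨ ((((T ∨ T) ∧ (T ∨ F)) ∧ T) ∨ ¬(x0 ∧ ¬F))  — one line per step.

Answer: after 6 steps: T ∨ ((((T ∨ T) ∧ (T ∨ F)) ∧ T) ∨ ¬(x0 ∧ ¬F))

Working:
  start: (¬((x0 ∧ F) ∧ x0) ∨ (F ∨ ((F ∨ F) ∨ F))) ∨ ((((T ∨ T) ∧ (T ∨ F)) ∧ T) ∨ ¬(x0 ∧ ¬F))
  →1  ((¬(x0 ∧ F) ∨ ¬x0) ∨ (F ∨ ((F ∨ F) ∨ F))) ∨ ((((T ∨ T) ∧ (T ∨ F)) ∧ T) ∨ ¬(x0 ∧ ¬F))
  →2  (((¬x0 ∨ ¬F) ∨ ¬x0) ∨ (F ∨ ((F ∨ F) ∨ F))) ∨ ((((T ∨ T) ∧ (T ∨ F)) ∧ T) ∨ ¬(x0 ∧ ¬F))
  →3  (((¬x0 ∨ T) ∨ ¬x0) ∨ (F ∨ ((F ∨ F) ∨ F))) ∨ ((((T ∨ T) ∧ (T ∨ F)) ∧ T) ∨ ¬(x0 ∧ ¬F))
  →4  ((T ∨ ¬x0) ∨ (F ∨ ((F ∨ F) ∨ F))) ∨ ((((T ∨ T) ∧ (T ∨ F)) ∧ T) ∨ ¬(x0 ∧ ¬F))
  →5  (T ∨ (F ∨ ((F ∨ F) ∨ F))) ∨ ((((T ∨ T) ∧ (T ∨ F)) ∧ T) ∨ ¬(x0 ∧ ¬F))
  →6  T ∨ ((((T ∨ T) ∧ (T ∨ F)) ∧ T) ∨ ¬(x0 ∧ ¬F))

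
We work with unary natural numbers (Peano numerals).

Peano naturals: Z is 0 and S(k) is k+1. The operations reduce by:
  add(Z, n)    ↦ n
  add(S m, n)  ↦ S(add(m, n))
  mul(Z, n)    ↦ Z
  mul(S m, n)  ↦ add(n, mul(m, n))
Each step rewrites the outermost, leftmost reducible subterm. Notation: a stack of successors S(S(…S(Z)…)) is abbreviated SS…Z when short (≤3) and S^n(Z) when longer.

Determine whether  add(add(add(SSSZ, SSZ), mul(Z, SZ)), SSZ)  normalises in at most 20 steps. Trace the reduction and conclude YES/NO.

  start: add(add(add(SSSZ, SSZ), mul(Z, SZ)), SSZ)
  step 1: add(add(S(add(SSZ, SSZ)), mul(Z, SZ)), SSZ)
  step 2: add(S(add(add(SSZ, SSZ), mul(Z, SZ))), SSZ)
  step 3: S(add(add(add(SSZ, SSZ), mul(Z, SZ)), SSZ))
  step 4: S(add(add(S(add(SZ, SSZ)), mul(Z, SZ)), SSZ))
  step 5: S(add(S(add(add(SZ, SSZ), mul(Z, SZ))), SSZ))
  step 6: S(S(add(add(add(SZ, SSZ), mul(Z, SZ)), SSZ)))
  step 7: S(S(add(add(S(add(Z, SSZ)), mul(Z, SZ)), SSZ)))
  step 8: S(S(add(S(add(add(Z, SSZ), mul(Z, SZ))), SSZ)))
  step 9: S(S(S(add(add(add(Z, SSZ), mul(Z, SZ)), SSZ))))
  step 10: S(S(S(add(add(SSZ, mul(Z, SZ)), SSZ))))
  step 11: S(S(S(add(S(add(SZ, mul(Z, SZ))), SSZ))))
  step 12: S(S(S(S(add(add(SZ, mul(Z, SZ)), SSZ)))))
  step 13: S(S(S(S(add(S(add(Z, mul(Z, SZ))), SSZ)))))
  step 14: S(S(S(S(S(add(add(Z, mul(Z, SZ)), SSZ))))))
  step 15: S(S(S(S(S(add(mul(Z, SZ), SSZ))))))
  step 16: S(S(S(S(S(add(Z, SSZ))))))
  step 17: S^7(Z)

Answer: YES — reaches normal form S^7(Z) in 17 ≤ 20 steps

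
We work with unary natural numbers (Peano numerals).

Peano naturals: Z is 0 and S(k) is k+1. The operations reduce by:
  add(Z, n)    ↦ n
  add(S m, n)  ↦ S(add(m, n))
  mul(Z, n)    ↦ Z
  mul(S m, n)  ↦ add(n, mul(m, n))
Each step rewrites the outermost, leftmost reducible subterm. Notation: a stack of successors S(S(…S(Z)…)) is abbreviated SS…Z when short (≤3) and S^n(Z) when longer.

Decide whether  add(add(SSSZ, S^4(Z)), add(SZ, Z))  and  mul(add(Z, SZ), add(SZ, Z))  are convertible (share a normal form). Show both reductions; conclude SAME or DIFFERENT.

Term A:
  start: add(add(SSSZ, S^4(Z)), add(SZ, Z))
  step 1: add(S(add(SSZ, S^4(Z))), add(SZ, Z))
  step 2: S(add(add(SSZ, S^4(Z)), add(SZ, Z)))
  step 3: S(add(S(add(SZ, S^4(Z))), add(SZ, Z)))
  step 4: S(S(add(add(SZ, S^4(Z)), add(SZ, Z))))
  step 5: S(S(add(S(add(Z, S^4(Z))), add(SZ, Z))))
  step 6: S(S(S(add(add(Z, S^4(Z)), add(SZ, Z)))))
  step 7: S(S(S(add(S^4(Z), add(SZ, Z)))))
  step 8: S(S(S(S(add(SSSZ, add(SZ, Z))))))
  step 9: S(S(S(S(S(add(SSZ, add(SZ, Z)))))))
  step 10: S(S(S(S(S(S(add(SZ, add(SZ, Z))))))))
  step 11: S(S(S(S(S(S(S(add(Z, add(SZ, Z)))))))))
  step 12: S(S(S(S(S(S(S(add(SZ, Z))))))))
  step 13: S(S(S(S(S(S(S(S(add(Z, Z)))))))))
  step 14: S^8(Z)

Term B:
  start: mul(add(Z, SZ), add(SZ, Z))
  step 1: mul(SZ, add(SZ, Z))
  step 2: add(add(SZ, Z), mul(Z, add(SZ, Z)))
  step 3: add(S(add(Z, Z)), mul(Z, add(SZ, Z)))
  step 4: S(add(add(Z, Z), mul(Z, add(SZ, Z))))
  step 5: S(add(Z, mul(Z, add(SZ, Z))))
  step 6: S(mul(Z, add(SZ, Z)))
  step 7: SZ

Answer: DIFFERENT — A ⇓ S^8(Z), B ⇓ SZ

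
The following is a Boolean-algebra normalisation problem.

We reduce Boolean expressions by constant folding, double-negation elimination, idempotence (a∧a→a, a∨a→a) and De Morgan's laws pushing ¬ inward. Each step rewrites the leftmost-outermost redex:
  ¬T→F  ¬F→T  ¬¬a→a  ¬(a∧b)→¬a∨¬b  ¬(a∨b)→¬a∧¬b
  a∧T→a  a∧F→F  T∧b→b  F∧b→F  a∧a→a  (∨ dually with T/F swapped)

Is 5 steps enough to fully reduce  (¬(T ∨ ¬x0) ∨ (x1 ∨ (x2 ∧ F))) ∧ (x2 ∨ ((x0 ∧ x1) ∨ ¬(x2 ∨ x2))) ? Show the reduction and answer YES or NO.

  start: (¬(T ∨ ¬x0) ∨ (x1 ∨ (x2 ∧ F))) ∧ (x2 ∨ ((x0 ∧ x1) ∨ ¬(x2 ∨ x2)))
  [1] ((¬T ∧ ¬¬x0) ∨ (x1 ∨ (x2 ∧ F))) ∧ (x2 ∨ ((x0 ∧ x1) ∨ ¬(x2 ∨ x2)))
  [2] ((F ∧ ¬¬x0) ∨ (x1 ∨ (x2 ∧ F))) ∧ (x2 ∨ ((x0 ∧ x1) ∨ ¬(x2 ∨ x2)))
  [3] (F ∨ (x1 ∨ (x2 ∧ F))) ∧ (x2 ∨ ((x0 ∧ x1) ∨ ¬(x2 ∨ x2)))
  [4] (x1 ∨ (x2 ∧ F)) ∧ (x2 ∨ ((x0 ∧ x1) ∨ ¬(x2 ∨ x2)))
  [5] (x1 ∨ F) ∧ (x2 ∨ ((x0 ∧ x1) ∨ ¬(x2 ∨ x2)))

Answer: NO — after 5 steps the term is (x1 ∨ F) ∧ (x2 ∨ ((x0 ∧ x1) ∨ ¬(x2 ∨ x2))), not yet normal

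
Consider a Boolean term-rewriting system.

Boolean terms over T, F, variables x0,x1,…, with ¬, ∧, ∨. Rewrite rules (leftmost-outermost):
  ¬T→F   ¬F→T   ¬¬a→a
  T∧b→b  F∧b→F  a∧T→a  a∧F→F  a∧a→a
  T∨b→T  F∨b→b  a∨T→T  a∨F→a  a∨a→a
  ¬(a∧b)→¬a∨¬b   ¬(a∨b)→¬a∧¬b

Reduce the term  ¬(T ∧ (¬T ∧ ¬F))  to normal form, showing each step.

  start: ¬(T ∧ (¬T ∧ ¬F))
  →1  ¬T ∨ ¬(¬T ∧ ¬F)
  →2  F ∨ ¬(¬T ∧ ¬F)
  →3  ¬(¬T ∧ ¬F)
  →4  ¬¬T ∨ ¬¬F
  →5  T ∨ ¬¬F
  →6  T

Answer: normal form = T  (in 6 steps)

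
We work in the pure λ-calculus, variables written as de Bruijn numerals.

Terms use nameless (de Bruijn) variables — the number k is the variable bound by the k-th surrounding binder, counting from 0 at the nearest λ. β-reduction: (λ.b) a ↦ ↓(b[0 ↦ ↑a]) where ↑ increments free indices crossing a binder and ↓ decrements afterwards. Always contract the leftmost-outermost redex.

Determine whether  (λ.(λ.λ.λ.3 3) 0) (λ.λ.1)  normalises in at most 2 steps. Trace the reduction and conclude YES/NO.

Answer: NO — after 2 steps the term is λ.λ.(λ.λ.1) (λ.λ.1), not yet normal

Working:
  start: (λ.(λ.λ.λ.3 3) 0) (λ.λ.1)
  →1  (λ.λ.λ.(λ.λ.1) (λ.λ.1)) (λ.λ.1)
  →2  λ.λ.(λ.λ.1) (λ.λ.1)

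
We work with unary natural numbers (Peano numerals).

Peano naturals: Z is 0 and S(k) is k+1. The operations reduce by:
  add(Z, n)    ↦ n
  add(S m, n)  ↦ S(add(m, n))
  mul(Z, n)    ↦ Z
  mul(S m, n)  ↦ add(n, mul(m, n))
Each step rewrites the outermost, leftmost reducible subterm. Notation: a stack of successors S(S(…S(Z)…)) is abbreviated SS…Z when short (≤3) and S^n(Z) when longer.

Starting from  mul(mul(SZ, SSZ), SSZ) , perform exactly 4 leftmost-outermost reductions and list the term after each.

  start: mul(mul(SZ, SSZ), SSZ)
  →1  mul(add(SSZ, mul(Z, SSZ)), SSZ)
  →2  mul(S(add(SZ, mul(Z, SSZ))), SSZ)
  →3  add(SSZ, mul(add(SZ, mul(Z, SSZ)), SSZ))
  →4  S(add(SZ, mul(add(SZ, mul(Z, SSZ)), SSZ)))

Answer: after 4 steps: S(add(SZ, mul(add(SZ, mul(Z, SSZ)), SSZ)))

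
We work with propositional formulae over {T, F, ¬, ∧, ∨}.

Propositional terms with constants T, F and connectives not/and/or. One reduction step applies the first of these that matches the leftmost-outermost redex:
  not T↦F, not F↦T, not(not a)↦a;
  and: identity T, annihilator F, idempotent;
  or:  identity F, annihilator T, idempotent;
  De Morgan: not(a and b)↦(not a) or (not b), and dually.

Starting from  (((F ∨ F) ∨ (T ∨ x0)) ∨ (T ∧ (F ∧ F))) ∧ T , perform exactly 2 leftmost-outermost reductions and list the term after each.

  start: (((F ∨ F) ∨ (T ∨ x0)) ∨ (T ∧ (F ∧ F))) ∧ T
  →1  ((F ∨ F) ∨ (T ∨ x0)) ∨ (T ∧ (F ∧ F))
  →2  (F ∨ (T ∨ x0)) ∨ (T ∧ (F ∧ F))

Answer: after 2 steps: (F ∨ (T ∨ x0)) ∨ (T ∧ (F ∧ F))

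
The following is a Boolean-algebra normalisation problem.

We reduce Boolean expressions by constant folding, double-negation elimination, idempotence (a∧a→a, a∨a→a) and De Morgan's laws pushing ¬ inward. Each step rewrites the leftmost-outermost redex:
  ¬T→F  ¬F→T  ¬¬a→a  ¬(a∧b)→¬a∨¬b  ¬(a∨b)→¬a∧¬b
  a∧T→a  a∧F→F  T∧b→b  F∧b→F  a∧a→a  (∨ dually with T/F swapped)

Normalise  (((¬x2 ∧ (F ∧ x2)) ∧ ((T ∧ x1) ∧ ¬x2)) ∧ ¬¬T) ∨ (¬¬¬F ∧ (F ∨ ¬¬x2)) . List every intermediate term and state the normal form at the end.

Answer: normal form = x2  (in 10 steps)

Reduction:
  start: (((¬x2 ∧ (F ∧ x2)) ∧ ((T ∧ x1) ∧ ¬x2)) ∧ ¬¬T) ∨ (¬¬¬F ∧ (F ∨ ¬¬x2))
  step 1: (((¬x2 ∧ F) ∧ ((T ∧ x1) ∧ ¬x2)) ∧ ¬¬T) ∨ (¬¬¬F ∧ (F ∨ ¬¬x2))
  step 2: ((F ∧ ((T ∧ x1) ∧ ¬x2)) ∧ ¬¬T) ∨ (¬¬¬F ∧ (F ∨ ¬¬x2))
  step 3: (F ∧ ¬¬T) ∨ (¬¬¬F ∧ (F ∨ ¬¬x2))
  step 4: F ∨ (¬¬¬F ∧ (F ∨ ¬¬x2))
  step 5: ¬¬¬F ∧ (F ∨ ¬¬x2)
  step 6: ¬F ∧ (F ∨ ¬¬x2)
  step 7: T ∧ (F ∨ ¬¬x2)
  step 8: F ∨ ¬¬x2
  step 9: ¬¬x2
  step 10: x2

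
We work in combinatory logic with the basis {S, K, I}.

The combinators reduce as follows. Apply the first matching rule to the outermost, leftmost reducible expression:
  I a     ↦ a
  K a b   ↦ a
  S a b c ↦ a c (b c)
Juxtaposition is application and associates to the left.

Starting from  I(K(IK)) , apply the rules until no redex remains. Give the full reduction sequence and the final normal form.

  start: I(K(IK))
  step 1: K(IK)
  step 2: KK

Answer: normal form = KK  (in 2 steps)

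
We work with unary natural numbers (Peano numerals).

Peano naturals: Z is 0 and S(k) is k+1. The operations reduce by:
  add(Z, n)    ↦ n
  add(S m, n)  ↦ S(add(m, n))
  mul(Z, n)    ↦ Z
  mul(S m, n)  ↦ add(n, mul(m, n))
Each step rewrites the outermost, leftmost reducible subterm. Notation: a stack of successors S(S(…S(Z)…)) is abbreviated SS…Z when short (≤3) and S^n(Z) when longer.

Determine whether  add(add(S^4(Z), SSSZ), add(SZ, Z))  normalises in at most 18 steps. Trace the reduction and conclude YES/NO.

  start: add(add(S^4(Z), SSSZ), add(SZ, Z))
  [1] add(S(add(SSSZ, SSSZ)), add(SZ, Z))
  [2] S(add(add(SSSZ, SSSZ), add(SZ, Z)))
  [3] S(add(S(add(SSZ, SSSZ)), add(SZ, Z)))
  [4] S(S(add(add(SSZ, SSSZ), add(SZ, Z))))
  [5] S(S(add(S(add(SZ, SSSZ)), add(SZ, Z))))
  [6] S(S(S(add(add(SZ, SSSZ), add(SZ, Z)))))
  [7] S(S(S(add(S(add(Z, SSSZ)), add(SZ, Z)))))
  [8] S(S(S(S(add(add(Z, SSSZ), add(SZ, Z))))))
  [9] S(S(S(S(add(SSSZ, add(SZ, Z))))))
  [10] S(S(S(S(S(add(SSZ, add(SZ, Z)))))))
  [11] S(S(S(S(S(S(add(SZ, add(SZ, Z))))))))
  [12] S(S(S(S(S(S(S(add(Z, add(SZ, Z)))))))))
  [13] S(S(S(S(S(S(S(add(SZ, Z))))))))
  [14] S(S(S(S(S(S(S(S(add(Z, Z)))))))))
  [15] S^8(Z)

Answer: YES — reaches normal form S^8(Z) in 15 ≤ 18 steps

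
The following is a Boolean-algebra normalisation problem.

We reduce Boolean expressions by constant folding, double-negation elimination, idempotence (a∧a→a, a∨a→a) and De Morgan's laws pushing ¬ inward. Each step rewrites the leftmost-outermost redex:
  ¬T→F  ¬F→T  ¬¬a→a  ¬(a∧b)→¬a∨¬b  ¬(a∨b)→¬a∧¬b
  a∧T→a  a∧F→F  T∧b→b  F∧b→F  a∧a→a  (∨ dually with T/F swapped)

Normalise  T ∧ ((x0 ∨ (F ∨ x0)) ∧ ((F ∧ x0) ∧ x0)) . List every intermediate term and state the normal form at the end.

Answer: normal form = F  (in 6 steps)

Derivation:
  start: T ∧ ((x0 ∨ (F ∨ x0)) ∧ ((F ∧ x0) ∧ x0))
  →1  (x0 ∨ (F ∨ x0)) ∧ ((F ∧ x0) ∧ x0)
  →2  (x0 ∨ x0) ∧ ((F ∧ x0) ∧ x0)
  →3  x0 ∧ ((F ∧ x0) ∧ x0)
  →4  x0 ∧ (F ∧ x0)
  →5  x0 ∧ F
  →6  F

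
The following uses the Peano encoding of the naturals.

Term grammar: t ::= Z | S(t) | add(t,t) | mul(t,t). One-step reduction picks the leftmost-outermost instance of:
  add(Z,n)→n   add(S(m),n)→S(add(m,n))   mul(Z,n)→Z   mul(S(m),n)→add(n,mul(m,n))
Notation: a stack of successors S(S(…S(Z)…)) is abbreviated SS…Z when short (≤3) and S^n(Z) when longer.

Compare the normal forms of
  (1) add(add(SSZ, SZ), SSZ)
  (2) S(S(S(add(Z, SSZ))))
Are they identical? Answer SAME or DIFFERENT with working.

Term A:
  start: add(add(SSZ, SZ), SSZ)
  →1  add(S(add(SZ, SZ)), SSZ)
  →2  S(add(add(SZ, SZ), SSZ))
  →3  S(add(S(add(Z, SZ)), SSZ))
  →4  S(S(add(add(Z, SZ), SSZ)))
  →5  S(S(add(SZ, SSZ)))
  →6  S(S(S(add(Z, SSZ))))
  →7  S^5(Z)

Term B:
  start: S(S(S(add(Z, SSZ))))
  →1  S^5(Z)

Answer: SAME — A ⇓ S^5(Z), B ⇓ S^5(Z)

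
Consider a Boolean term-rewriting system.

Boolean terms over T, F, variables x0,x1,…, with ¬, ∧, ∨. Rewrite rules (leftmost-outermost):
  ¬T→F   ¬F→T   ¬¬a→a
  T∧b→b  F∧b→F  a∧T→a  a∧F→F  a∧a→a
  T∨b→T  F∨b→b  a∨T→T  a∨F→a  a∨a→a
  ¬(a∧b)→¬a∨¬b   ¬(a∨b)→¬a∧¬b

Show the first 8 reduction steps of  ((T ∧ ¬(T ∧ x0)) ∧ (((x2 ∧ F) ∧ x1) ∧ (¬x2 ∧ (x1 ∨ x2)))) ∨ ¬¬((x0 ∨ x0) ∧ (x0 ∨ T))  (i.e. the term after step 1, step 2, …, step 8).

Answer: after 8 steps: F ∨ ¬¬((x0 ∨ x0) ∧ (x0 ∨ T))

Derivation:
  start: ((T ∧ ¬(T ∧ x0)) ∧ (((x2 ∧ F) ∧ x1) ∧ (¬x2 ∧ (x1 ∨ x2)))) ∨ ¬¬((x0 ∨ x0) ∧ (x0 ∨ T))
  step 1: (¬(T ∧ x0) ∧ (((x2 ∧ F) ∧ x1) ∧ (¬x2 ∧ (x1 ∨ x2)))) ∨ ¬¬((x0 ∨ x0) ∧ (x0 ∨ T))
  step 2: ((¬T ∨ ¬x0) ∧ (((x2 ∧ F) ∧ x1) ∧ (¬x2 ∧ (x1 ∨ x2)))) ∨ ¬¬((x0 ∨ x0) ∧ (x0 ∨ T))
  step 3: ((F ∨ ¬x0) ∧ (((x2 ∧ F) ∧ x1) ∧ (¬x2 ∧ (x1 ∨ x2)))) ∨ ¬¬((x0 ∨ x0) ∧ (x0 ∨ T))
  step 4: (¬x0 ∧ (((x2 ∧ F) ∧ x1) ∧ (¬x2 ∧ (x1 ∨ x2)))) ∨ ¬¬((x0 ∨ x0) ∧ (x0 ∨ T))
  step 5: (¬x0 ∧ ((F ∧ x1) ∧ (¬x2 ∧ (x1 ∨ x2)))) ∨ ¬¬((x0 ∨ x0) ∧ (x0 ∨ T))
  step 6: (¬x0 ∧ (F ∧ (¬x2 ∧ (x1 ∨ x2)))) ∨ ¬¬((x0 ∨ x0) ∧ (x0 ∨ T))
  step 7: (¬x0 ∧ F) ∨ ¬¬((x0 ∨ x0) ∧ (x0 ∨ T))
  step 8: F ∨ ¬¬((x0 ∨ x0) ∧ (x0 ∨ T))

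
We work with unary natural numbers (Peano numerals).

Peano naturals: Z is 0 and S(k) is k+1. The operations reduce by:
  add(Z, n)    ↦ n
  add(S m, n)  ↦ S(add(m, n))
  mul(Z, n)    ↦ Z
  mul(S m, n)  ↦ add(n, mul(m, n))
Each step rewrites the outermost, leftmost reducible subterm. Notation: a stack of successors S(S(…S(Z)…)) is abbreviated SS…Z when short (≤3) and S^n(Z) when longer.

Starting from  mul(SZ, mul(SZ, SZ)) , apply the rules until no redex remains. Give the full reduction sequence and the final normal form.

Answer: normal form = SZ  (in 8 steps)

Working:
  start: mul(SZ, mul(SZ, SZ))
  →1  add(mul(SZ, SZ), mul(Z, mul(SZ, SZ)))
  →2  add(add(SZ, mul(Z, SZ)), mul(Z, mul(SZ, SZ)))
  →3  add(S(add(Z, mul(Z, SZ))), mul(Z, mul(SZ, SZ)))
  →4  S(add(add(Z, mul(Z, SZ)), mul(Z, mul(SZ, SZ))))
  →5  S(add(mul(Z, SZ), mul(Z, mul(SZ, SZ))))
  →6  S(add(Z, mul(Z, mul(SZ, SZ))))
  →7  S(mul(Z, mul(SZ, SZ)))
  →8  SZ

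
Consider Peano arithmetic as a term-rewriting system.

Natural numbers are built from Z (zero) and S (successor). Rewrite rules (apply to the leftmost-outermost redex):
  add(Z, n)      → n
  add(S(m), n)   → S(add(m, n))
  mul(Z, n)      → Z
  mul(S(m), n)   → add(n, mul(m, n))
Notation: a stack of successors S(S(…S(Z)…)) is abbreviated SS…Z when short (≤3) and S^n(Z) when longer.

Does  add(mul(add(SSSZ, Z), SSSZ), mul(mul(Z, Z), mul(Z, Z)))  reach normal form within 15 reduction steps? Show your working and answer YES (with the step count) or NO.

  start: add(mul(add(SSSZ, Z), SSSZ), mul(mul(Z, Z), mul(Z, Z)))
  step 1: add(mul(S(add(SSZ, Z)), SSSZ), mul(mul(Z, Z), mul(Z, Z)))
  step 2: add(add(SSSZ, mul(add(SSZ, Z), SSSZ)), mul(mul(Z, Z), mul(Z, Z)))
  step 3: add(S(add(SSZ, mul(add(SSZ, Z), SSSZ))), mul(mul(Z, Z), mul(Z, Z)))
  step 4: S(add(add(SSZ, mul(add(SSZ, Z), SSSZ)), mul(mul(Z, Z), mul(Z, Z))))
  step 5: S(add(S(add(SZ, mul(add(SSZ, Z), SSSZ))), mul(mul(Z, Z), mul(Z, Z))))
  step 6: S(S(add(add(SZ, mul(add(SSZ, Z), SSSZ)), mul(mul(Z, Z), mul(Z, Z)))))
  step 7: S(S(add(S(add(Z, mul(add(SSZ, Z), SSSZ))), mul(mul(Z, Z), mul(Z, Z)))))
  step 8: S(S(S(add(add(Z, mul(add(SSZ, Z), SSSZ)), mul(mul(Z, Z), mul(Z, Z))))))
  step 9: S(S(S(add(mul(add(SSZ, Z), SSSZ), mul(mul(Z, Z), mul(Z, Z))))))
  step 10: S(S(S(add(mul(S(add(SZ, Z)), SSSZ), mul(mul(Z, Z), mul(Z, Z))))))
  step 11: S(S(S(add(add(SSSZ, mul(add(SZ, Z), SSSZ)), mul(mul(Z, Z), mul(Z, Z))))))
  step 12: S(S(S(add(S(add(SSZ, mul(add(SZ, Z), SSSZ))), mul(mul(Z, Z), mul(Z, Z))))))
  step 13: S(S(S(S(add(add(SSZ, mul(add(SZ, Z), SSSZ)), mul(mul(Z, Z), mul(Z, Z)))))))
  step 14: S(S(S(S(add(S(add(SZ, mul(add(SZ, Z), SSSZ))), mul(mul(Z, Z), mul(Z, Z)))))))
  step 15: S(S(S(S(S(add(add(SZ, mul(add(SZ, Z), SSSZ)), mul(mul(Z, Z), mul(Z, Z))))))))

Answer: NO — after 15 steps the term is S(S(S(S(S(add(add(SZ, mul(add(SZ, Z), SSSZ)), mul(mul(Z, Z), mul(Z, Z)))))))), not yet normal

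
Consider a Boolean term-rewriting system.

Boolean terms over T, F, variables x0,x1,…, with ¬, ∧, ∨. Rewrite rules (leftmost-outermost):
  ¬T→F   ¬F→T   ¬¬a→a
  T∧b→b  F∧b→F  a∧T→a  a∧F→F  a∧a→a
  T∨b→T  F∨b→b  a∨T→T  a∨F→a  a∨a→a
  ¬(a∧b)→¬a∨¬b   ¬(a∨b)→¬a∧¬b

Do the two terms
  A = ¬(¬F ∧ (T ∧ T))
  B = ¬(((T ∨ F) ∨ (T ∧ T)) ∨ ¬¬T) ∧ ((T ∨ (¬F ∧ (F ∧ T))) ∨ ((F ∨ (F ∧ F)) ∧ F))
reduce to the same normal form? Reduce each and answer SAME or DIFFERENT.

Term A:
  start: ¬(¬F ∧ (T ∧ T))
  →1  ¬¬F ∨ ¬(T ∧ T)
  →2  F ∨ ¬(T ∧ T)
  →3  ¬(T ∧ T)
  →4  ¬T ∨ ¬T
  →5  ¬T
  →6  F

Term B:
  start: ¬(((T ∨ F) ∨ (T ∧ T)) ∨ ¬¬T) ∧ ((T ∨ (¬F ∧ (F ∧ T))) ∨ ((F ∨ (F ∧ F)) ∧ F))
  →1  (¬((T ∨ F) ∨ (T ∧ T)) ∧ ¬¬¬T) ∧ ((T ∨ (¬F ∧ (F ∧ T))) ∨ ((F ∨ (F ∧ F)) ∧ F))
  →2  ((¬(T ∨ F) ∧ ¬(T ∧ T)) ∧ ¬¬¬T) ∧ ((T ∨ (¬F ∧ (F ∧ T))) ∨ ((F ∨ (F ∧ F)) ∧ F))
  →3  (((¬T ∧ ¬F) ∧ ¬(T ∧ T)) ∧ ¬¬¬T) ∧ ((T ∨ (¬F ∧ (F ∧ T))) ∨ ((F ∨ (F ∧ F)) ∧ F))
  →4  (((F ∧ ¬F) ∧ ¬(T ∧ T)) ∧ ¬¬¬T) ∧ ((T ∨ (¬F ∧ (F ∧ T))) ∨ ((F ∨ (F ∧ F)) ∧ F))
  →5  ((F ∧ ¬(T ∧ T)) ∧ ¬¬¬T) ∧ ((T ∨ (¬F ∧ (F ∧ T))) ∨ ((F ∨ (F ∧ F)) ∧ F))
  →6  (F ∧ ¬¬¬T) ∧ ((T ∨ (¬F ∧ (F ∧ T))) ∨ ((F ∨ (F ∧ F)) ∧ F))
  →7  F ∧ ((T ∨ (¬F ∧ (F ∧ T))) ∨ ((F ∨ (F ∧ F)) ∧ F))
  →8  F

Answer: SAME — A ⇓ F, B ⇓ F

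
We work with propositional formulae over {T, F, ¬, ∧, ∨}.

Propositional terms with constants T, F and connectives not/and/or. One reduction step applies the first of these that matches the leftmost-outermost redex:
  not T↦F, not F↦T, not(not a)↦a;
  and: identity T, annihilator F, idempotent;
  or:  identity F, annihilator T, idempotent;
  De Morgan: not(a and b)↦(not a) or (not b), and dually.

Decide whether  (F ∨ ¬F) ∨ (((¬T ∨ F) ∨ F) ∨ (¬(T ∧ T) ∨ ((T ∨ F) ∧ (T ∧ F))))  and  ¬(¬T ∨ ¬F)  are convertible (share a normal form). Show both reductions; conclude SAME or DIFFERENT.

Answer: DIFFERENT — A ⇓ T, B ⇓ F

Working:
Term A:
  start: (F ∨ ¬F) ∨ (((¬T ∨ F) ∨ F) ∨ (¬(T ∧ T) ∨ ((T ∨ F) ∧ (T ∧ F))))
  [1] ¬F ∨ (((¬T ∨ F) ∨ F) ∨ (¬(T ∧ T) ∨ ((T ∨ F) ∧ (T ∧ F))))
  [2] T ∨ (((¬T ∨ F) ∨ F) ∨ (¬(T ∧ T) ∨ ((T ∨ F) ∧ (T ∧ F))))
  [3] T

Term B:
  start: ¬(¬T ∨ ¬F)
  [1] ¬¬T ∧ ¬¬F
  [2] T ∧ ¬¬F
  [3] ¬¬F
  [4] F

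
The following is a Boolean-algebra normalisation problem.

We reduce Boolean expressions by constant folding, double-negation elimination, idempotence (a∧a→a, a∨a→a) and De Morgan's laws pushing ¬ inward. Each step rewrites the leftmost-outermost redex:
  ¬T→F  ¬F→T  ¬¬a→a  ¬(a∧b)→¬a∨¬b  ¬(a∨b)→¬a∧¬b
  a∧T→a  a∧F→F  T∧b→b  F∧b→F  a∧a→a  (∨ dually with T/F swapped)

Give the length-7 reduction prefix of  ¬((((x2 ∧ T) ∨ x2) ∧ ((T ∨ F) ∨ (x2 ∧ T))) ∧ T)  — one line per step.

  start: ¬((((x2 ∧ T) ∨ x2) ∧ ((T ∨ F) ∨ (x2 ∧ T))) ∧ T)
  step 1: ¬(((x2 ∧ T) ∨ x2) ∧ ((T ∨ F) ∨ (x2 ∧ T))) ∨ ¬T
  step 2: (¬((x2 ∧ T) ∨ x2) ∨ ¬((T ∨ F) ∨ (x2 ∧ T))) ∨ ¬T
  step 3: ((¬(x2 ∧ T) ∧ ¬x2) ∨ ¬((T ∨ F) ∨ (x2 ∧ T))) ∨ ¬T
  step 4: (((¬x2 ∨ ¬T) ∧ ¬x2) ∨ ¬((T ∨ F) ∨ (x2 ∧ T))) ∨ ¬T
  step 5: (((¬x2 ∨ F) ∧ ¬x2) ∨ ¬((T ∨ F) ∨ (x2 ∧ T))) ∨ ¬T
  step 6: ((¬x2 ∧ ¬x2) ∨ ¬((T ∨ F) ∨ (x2 ∧ T))) ∨ ¬T
  step 7: (¬x2 ∨ ¬((T ∨ F) ∨ (x2 ∧ T))) ∨ ¬T

Answer: after 7 steps: (¬x2 ∨ ¬((T ∨ F) ∨ (x2 ∧ T))) ∨ ¬T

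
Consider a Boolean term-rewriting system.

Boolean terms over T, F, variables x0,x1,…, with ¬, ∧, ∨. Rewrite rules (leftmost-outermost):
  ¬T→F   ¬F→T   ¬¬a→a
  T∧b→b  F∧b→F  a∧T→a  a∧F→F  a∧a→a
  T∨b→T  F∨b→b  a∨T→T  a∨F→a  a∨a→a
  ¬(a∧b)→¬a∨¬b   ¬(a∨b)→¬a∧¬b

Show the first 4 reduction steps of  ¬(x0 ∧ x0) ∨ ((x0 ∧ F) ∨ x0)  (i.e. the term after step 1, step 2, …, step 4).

  start: ¬(x0 ∧ x0) ∨ ((x0 ∧ F) ∨ x0)
  [1] (¬x0 ∨ ¬x0) ∨ ((x0 ∧ F) ∨ x0)
  [2] ¬x0 ∨ ((x0 ∧ F) ∨ x0)
  [3] ¬x0 ∨ (F ∨ x0)
  [4] ¬x0 ∨ x0

Answer: after 4 steps: ¬x0 ∨ x0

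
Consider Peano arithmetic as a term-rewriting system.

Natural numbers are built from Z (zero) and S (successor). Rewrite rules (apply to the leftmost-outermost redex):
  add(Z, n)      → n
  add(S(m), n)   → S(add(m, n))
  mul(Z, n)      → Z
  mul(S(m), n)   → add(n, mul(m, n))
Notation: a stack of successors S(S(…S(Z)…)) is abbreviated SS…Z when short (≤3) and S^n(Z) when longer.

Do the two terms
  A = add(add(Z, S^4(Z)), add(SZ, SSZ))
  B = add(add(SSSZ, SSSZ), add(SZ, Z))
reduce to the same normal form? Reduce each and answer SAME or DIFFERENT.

Answer: SAME — A ⇓ S^7(Z), B ⇓ S^7(Z)

Working:
Term A:
  start: add(add(Z, S^4(Z)), add(SZ, SSZ))
  →1  add(S^4(Z), add(SZ, SSZ))
  →2  S(add(SSSZ, add(SZ, SSZ)))
  →3  S(S(add(SSZ, add(SZ, SSZ))))
  →4  S(S(S(add(SZ, add(SZ, SSZ)))))
  →5  S(S(S(S(add(Z, add(SZ, SSZ))))))
  →6  S(S(S(S(add(SZ, SSZ)))))
  →7  S(S(S(S(S(add(Z, SSZ))))))
  →8  S^7(Z)

Term B:
  start: add(add(SSSZ, SSSZ), add(SZ, Z))
  →1  add(S(add(SSZ, SSSZ)), add(SZ, Z))
  →2  S(add(add(SSZ, SSSZ), add(SZ, Z)))
  →3  S(add(S(add(SZ, SSSZ)), add(SZ, Z)))
  →4  S(S(add(add(SZ, SSSZ), add(SZ, Z))))
  →5  S(S(add(S(add(Z, SSSZ)), add(SZ, Z))))
  →6  S(S(S(add(add(Z, SSSZ), add(SZ, Z)))))
  →7  S(S(S(add(SSSZ, add(SZ, Z)))))
  →8  S(S(S(S(add(SSZ, add(SZ, Z))))))
  →9  S(S(S(S(S(add(SZ, add(SZ, Z)))))))
  →10  S(S(S(S(S(S(add(Z, add(SZ, Z))))))))
  →11  S(S(S(S(S(S(add(SZ, Z)))))))
  →12  S(S(S(S(S(S(S(add(Z, Z))))))))
  →13  S^7(Z)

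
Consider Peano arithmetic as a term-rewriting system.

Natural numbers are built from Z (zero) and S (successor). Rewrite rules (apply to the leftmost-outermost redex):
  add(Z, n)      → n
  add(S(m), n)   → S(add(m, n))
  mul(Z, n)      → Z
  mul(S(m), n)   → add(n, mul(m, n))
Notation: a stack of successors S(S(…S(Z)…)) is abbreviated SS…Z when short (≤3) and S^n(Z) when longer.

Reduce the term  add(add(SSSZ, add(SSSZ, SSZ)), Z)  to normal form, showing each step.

Answer: normal form = S^8(Z)  (in 17 steps)

Derivation:
  start: add(add(SSSZ, add(SSSZ, SSZ)), Z)
  →1  add(S(add(SSZ, add(SSSZ, SSZ))), Z)
  →2  S(add(add(SSZ, add(SSSZ, SSZ)), Z))
  →3  S(add(S(add(SZ, add(SSSZ, SSZ))), Z))
  →4  S(S(add(add(SZ, add(SSSZ, SSZ)), Z)))
  →5  S(S(add(S(add(Z, add(SSSZ, SSZ))), Z)))
  →6  S(S(S(add(add(Z, add(SSSZ, SSZ)), Z))))
  →7  S(S(S(add(add(SSSZ, SSZ), Z))))
  →8  S(S(S(add(S(add(SSZ, SSZ)), Z))))
  →9  S(S(S(S(add(add(SSZ, SSZ), Z)))))
  →10  S(S(S(S(add(S(add(SZ, SSZ)), Z)))))
  →11  S(S(S(S(S(add(add(SZ, SSZ), Z))))))
  →12  S(S(S(S(S(add(S(add(Z, SSZ)), Z))))))
  →13  S(S(S(S(S(S(add(add(Z, SSZ), Z)))))))
  →14  S(S(S(S(S(S(add(SSZ, Z)))))))
  →15  S(S(S(S(S(S(S(add(SZ, Z))))))))
  →16  S(S(S(S(S(S(S(S(add(Z, Z)))))))))
  →17  S^8(Z)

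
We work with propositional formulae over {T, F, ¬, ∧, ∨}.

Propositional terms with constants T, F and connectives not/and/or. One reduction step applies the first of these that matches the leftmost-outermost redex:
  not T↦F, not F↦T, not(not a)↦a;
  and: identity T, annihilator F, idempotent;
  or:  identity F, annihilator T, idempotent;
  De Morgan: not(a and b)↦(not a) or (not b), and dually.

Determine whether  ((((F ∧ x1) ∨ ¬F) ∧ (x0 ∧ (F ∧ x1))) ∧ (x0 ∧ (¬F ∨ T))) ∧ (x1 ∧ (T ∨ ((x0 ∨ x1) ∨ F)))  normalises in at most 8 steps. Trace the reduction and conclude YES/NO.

Answer: YES — reaches normal form F in 8 ≤ 8 steps

Derivation:
  start: ((((F ∧ x1) ∨ ¬F) ∧ (x0 ∧ (F ∧ x1))) ∧ (x0 ∧ (¬F ∨ T))) ∧ (x1 ∧ (T ∨ ((x0 ∨ x1) ∨ F)))
  →1  (((F ∨ ¬F) ∧ (x0 ∧ (F ∧ x1))) ∧ (x0 ∧ (¬F ∨ T))) ∧ (x1 ∧ (T ∨ ((x0 ∨ x1) ∨ F)))
  →2  ((¬F ∧ (x0 ∧ (F ∧ x1))) ∧ (x0 ∧ (¬F ∨ T))) ∧ (x1 ∧ (T ∨ ((x0 ∨ x1) ∨ F)))
  →3  ((T ∧ (x0 ∧ (F ∧ x1))) ∧ (x0 ∧ (¬F ∨ T))) ∧ (x1 ∧ (T ∨ ((x0 ∨ x1) ∨ F)))
  →4  ((x0 ∧ (F ∧ x1)) ∧ (x0 ∧ (¬F ∨ T))) ∧ (x1 ∧ (T ∨ ((x0 ∨ x1) ∨ F)))
  →5  ((x0 ∧ F) ∧ (x0 ∧ (¬F ∨ T))) ∧ (x1 ∧ (T ∨ ((x0 ∨ x1) ∨ F)))
  →6  (F ∧ (x0 ∧ (¬F ∨ T))) ∧ (x1 ∧ (T ∨ ((x0 ∨ x1) ∨ F)))
  →7  F ∧ (x1 ∧ (T ∨ ((x0 ∨ x1) ∨ F)))
  →8  F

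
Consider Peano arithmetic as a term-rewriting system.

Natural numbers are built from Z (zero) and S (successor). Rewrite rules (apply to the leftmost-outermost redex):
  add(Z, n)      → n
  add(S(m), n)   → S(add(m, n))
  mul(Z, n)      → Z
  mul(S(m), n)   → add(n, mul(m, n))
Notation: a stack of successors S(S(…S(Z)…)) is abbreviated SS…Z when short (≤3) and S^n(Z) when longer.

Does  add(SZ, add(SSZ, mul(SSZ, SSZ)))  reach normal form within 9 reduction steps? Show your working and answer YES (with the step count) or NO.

  start: add(SZ, add(SSZ, mul(SSZ, SSZ)))
  step 1: S(add(Z, add(SSZ, mul(SSZ, SSZ))))
  step 2: S(add(SSZ, mul(SSZ, SSZ)))
  step 3: S(S(add(SZ, mul(SSZ, SSZ))))
  step 4: S(S(S(add(Z, mul(SSZ, SSZ)))))
  step 5: S(S(S(mul(SSZ, SSZ))))
  step 6: S(S(S(add(SSZ, mul(SZ, SSZ)))))
  step 7: S(S(S(S(add(SZ, mul(SZ, SSZ))))))
  step 8: S(S(S(S(S(add(Z, mul(SZ, SSZ)))))))
  step 9: S(S(S(S(S(mul(SZ, SSZ))))))

Answer: NO — after 9 steps the term is S(S(S(S(S(mul(SZ, SSZ)))))), not yet normal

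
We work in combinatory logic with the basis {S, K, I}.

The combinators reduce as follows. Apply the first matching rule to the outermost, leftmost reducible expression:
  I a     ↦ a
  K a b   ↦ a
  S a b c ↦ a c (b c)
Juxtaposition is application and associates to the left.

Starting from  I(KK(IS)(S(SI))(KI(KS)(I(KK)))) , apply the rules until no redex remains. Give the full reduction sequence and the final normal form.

Answer: normal form = S(SI)  (in 3 steps)

Working:
  start: I(KK(IS)(S(SI))(KI(KS)(I(KK))))
  →1  KK(IS)(S(SI))(KI(KS)(I(KK)))
  →2  K(S(SI))(KI(KS)(I(KK)))
  →3  S(SI)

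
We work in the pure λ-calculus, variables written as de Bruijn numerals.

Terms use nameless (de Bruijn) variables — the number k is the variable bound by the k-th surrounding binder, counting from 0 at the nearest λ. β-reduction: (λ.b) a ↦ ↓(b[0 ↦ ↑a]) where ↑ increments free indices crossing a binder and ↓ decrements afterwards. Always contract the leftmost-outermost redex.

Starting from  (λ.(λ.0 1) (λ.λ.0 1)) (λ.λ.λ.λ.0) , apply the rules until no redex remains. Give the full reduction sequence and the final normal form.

  start: (λ.(λ.0 1) (λ.λ.0 1)) (λ.λ.λ.λ.0)
  [1] (λ.0 (λ.λ.λ.λ.0)) (λ.λ.0 1)
  [2] (λ.λ.0 1) (λ.λ.λ.λ.0)
  [3] λ.0 (λ.λ.λ.λ.0)

Answer: normal form = λ.0 (λ.λ.λ.λ.0)  (in 3 steps)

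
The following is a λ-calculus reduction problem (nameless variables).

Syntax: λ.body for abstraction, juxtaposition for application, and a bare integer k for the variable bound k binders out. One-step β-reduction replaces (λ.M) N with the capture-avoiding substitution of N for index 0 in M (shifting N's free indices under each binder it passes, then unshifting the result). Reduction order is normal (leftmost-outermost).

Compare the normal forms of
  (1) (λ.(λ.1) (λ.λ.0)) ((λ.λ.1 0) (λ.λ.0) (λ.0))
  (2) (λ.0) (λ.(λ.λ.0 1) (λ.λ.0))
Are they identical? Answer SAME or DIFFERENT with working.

Answer: DIFFERENT — A ⇓ λ.0, B ⇓ λ.λ.0 (λ.λ.0)

Derivation:
Term A:
  start: (λ.(λ.1) (λ.λ.0)) ((λ.λ.1 0) (λ.λ.0) (λ.0))
  [1] (λ.(λ.λ.1 0) (λ.λ.0) (λ.0)) (λ.λ.0)
  [2] (λ.λ.1 0) (λ.λ.0) (λ.0)
  [3] (λ.(λ.λ.0) 0) (λ.0)
  [4] (λ.λ.0) (λ.0)
  [5] λ.0

Term B:
  start: (λ.0) (λ.(λ.λ.0 1) (λ.λ.0))
  [1] λ.(λ.λ.0 1) (λ.λ.0)
  [2] λ.λ.0 (λ.λ.0)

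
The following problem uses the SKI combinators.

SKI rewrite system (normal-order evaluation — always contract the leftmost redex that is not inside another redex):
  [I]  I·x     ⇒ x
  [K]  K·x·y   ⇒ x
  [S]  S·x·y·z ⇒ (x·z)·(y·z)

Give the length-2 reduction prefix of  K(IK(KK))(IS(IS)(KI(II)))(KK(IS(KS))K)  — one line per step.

  start: K(IK(KK))(IS(IS)(KI(II)))(KK(IS(KS))K)
  step 1: IK(KK)(KK(IS(KS))K)
  step 2: K(KK)(KK(IS(KS))K)

Answer: after 2 steps: K(KK)(KK(IS(KS))K)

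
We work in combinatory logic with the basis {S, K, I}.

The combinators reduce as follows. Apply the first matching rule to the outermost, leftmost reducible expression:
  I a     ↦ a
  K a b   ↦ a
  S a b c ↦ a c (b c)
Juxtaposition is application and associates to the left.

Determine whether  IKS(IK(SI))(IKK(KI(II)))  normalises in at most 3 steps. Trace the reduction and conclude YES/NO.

Answer: NO — after 3 steps the term is S(KK(KI(II))), not yet normal

Derivation:
  start: IKS(IK(SI))(IKK(KI(II)))
  →1  KS(IK(SI))(IKK(KI(II)))
  →2  S(IKK(KI(II)))
  →3  S(KK(KI(II)))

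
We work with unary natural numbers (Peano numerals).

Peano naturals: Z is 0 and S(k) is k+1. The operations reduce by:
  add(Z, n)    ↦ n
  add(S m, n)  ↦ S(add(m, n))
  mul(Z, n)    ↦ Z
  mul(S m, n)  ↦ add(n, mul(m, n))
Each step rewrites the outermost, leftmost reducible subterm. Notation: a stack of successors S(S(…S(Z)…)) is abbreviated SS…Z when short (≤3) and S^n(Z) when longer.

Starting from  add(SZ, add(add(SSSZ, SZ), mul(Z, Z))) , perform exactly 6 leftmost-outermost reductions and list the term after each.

  start: add(SZ, add(add(SSSZ, SZ), mul(Z, Z)))
  →1  S(add(Z, add(add(SSSZ, SZ), mul(Z, Z))))
  →2  S(add(add(SSSZ, SZ), mul(Z, Z)))
  →3  S(add(S(add(SSZ, SZ)), mul(Z, Z)))
  →4  S(S(add(add(SSZ, SZ), mul(Z, Z))))
  →5  S(S(add(S(add(SZ, SZ)), mul(Z, Z))))
  →6  S(S(S(add(add(SZ, SZ), mul(Z, Z)))))

Answer: after 6 steps: S(S(S(add(add(SZ, SZ), mul(Z, Z)))))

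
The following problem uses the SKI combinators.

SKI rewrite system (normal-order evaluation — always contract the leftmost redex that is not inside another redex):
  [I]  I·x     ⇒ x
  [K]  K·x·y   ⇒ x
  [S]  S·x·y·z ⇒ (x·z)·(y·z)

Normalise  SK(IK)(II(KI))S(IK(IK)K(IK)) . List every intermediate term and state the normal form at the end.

Answer: normal form = KK  (in 10 steps)

Reduction:
  start: SK(IK)(II(KI))S(IK(IK)K(IK))
  step 1: K(II(KI))(IK(II(KI)))S(IK(IK)K(IK))
  step 2: II(KI)S(IK(IK)K(IK))
  step 3: I(KI)S(IK(IK)K(IK))
  step 4: KIS(IK(IK)K(IK))
  step 5: I(IK(IK)K(IK))
  step 6: IK(IK)K(IK)
  step 7: K(IK)K(IK)
  step 8: IK(IK)
  step 9: K(IK)
  step 10: KK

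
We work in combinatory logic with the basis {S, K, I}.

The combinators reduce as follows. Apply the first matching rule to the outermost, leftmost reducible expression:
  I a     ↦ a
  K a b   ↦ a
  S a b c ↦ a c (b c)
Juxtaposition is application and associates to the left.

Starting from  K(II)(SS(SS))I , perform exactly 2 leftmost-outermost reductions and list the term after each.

  start: K(II)(SS(SS))I
  [1] III
  [2] II

Answer: after 2 steps: II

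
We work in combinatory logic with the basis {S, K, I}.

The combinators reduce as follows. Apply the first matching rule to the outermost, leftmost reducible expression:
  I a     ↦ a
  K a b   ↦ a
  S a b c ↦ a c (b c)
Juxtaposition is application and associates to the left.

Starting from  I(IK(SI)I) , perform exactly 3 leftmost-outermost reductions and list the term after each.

  start: I(IK(SI)I)
  →1  IK(SI)I
  →2  K(SI)I
  →3  SI

Answer: after 3 steps: SI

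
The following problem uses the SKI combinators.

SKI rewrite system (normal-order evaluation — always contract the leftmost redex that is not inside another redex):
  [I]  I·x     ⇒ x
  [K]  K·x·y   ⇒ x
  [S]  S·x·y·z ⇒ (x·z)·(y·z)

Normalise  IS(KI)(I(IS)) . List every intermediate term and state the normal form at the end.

  start: IS(KI)(I(IS))
  →1  S(KI)(I(IS))
  →2  S(KI)(IS)
  →3  S(KI)S

Answer: normal form = S(KI)S  (in 3 steps)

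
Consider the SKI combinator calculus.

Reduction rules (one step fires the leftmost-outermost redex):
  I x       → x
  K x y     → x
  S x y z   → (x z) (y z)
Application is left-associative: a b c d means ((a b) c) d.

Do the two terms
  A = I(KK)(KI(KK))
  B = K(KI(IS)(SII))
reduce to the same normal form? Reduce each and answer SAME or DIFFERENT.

Term A:
  start: I(KK)(KI(KK))
  [1] KK(KI(KK))
  [2] K

Term B:
  start: K(KI(IS)(SII))
  [1] K(I(SII))
  [2] K(SII)

Answer: DIFFERENT — A ⇓ K, B ⇓ K(SII)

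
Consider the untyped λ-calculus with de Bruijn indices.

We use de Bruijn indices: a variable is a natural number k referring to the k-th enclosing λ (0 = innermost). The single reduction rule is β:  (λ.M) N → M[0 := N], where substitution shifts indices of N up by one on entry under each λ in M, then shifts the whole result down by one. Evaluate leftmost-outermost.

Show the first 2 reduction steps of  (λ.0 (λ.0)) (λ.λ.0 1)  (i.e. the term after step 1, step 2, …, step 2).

  start: (λ.0 (λ.0)) (λ.λ.0 1)
  step 1: (λ.λ.0 1) (λ.0)
  step 2: λ.0 (λ.0)

Answer: after 2 steps: λ.0 (λ.0)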